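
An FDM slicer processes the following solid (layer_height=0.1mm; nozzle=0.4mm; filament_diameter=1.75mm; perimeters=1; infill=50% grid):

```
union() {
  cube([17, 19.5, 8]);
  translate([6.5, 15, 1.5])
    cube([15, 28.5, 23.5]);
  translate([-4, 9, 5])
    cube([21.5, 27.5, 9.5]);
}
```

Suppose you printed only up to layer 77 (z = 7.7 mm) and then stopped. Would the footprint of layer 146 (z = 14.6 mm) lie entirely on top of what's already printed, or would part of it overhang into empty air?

Compare the two slices. At z = 7.7: the cube is present — its section is the full 17×19.5 rectangle (area 331.50 mm²); the cube at (6.5, 15) (footprint 15×28.5) is included at this height (area 427.50 mm²); the 21.5×27.5 cube at (-4, 9) contributes its full rectangle (area 591.25 mm²); Combining (union): the regions partially overlap — summed areas 1350.25 mm² minus the doubly-counted overlap 415.00 mm² gives 935.25 mm² — area = 935.25 mm². At z = 14.6: the cube is not intersected at this z (z outside [0, 8]); the 15×28.5 cube at (6.5, 15) contributes its full rectangle (area 427.50 mm²); the cube at (-4, 9) is absent (z outside [5, 14.5]); Merging all regions: only the 15×28.5 cube at (6.5, 15) is present, so the union is just that shape — area = 427.50 mm². Checking containment: the cross-section at z = 14.6 is a subset of the cross-section at z = 7.7.

entirely on top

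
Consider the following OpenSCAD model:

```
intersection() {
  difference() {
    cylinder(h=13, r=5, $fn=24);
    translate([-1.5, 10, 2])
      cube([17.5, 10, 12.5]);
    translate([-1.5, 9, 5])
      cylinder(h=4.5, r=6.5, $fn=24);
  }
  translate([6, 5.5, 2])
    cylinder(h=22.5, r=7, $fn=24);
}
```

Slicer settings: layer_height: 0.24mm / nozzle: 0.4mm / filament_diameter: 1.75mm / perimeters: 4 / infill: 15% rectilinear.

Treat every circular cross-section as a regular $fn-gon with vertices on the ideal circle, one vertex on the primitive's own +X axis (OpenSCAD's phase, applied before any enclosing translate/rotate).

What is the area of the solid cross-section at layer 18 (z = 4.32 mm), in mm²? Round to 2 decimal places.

22.36 mm²

At z = 4.32 mm: the r=5 cylinder gives a regular 24-gon of circumradius 5 (constant along its height) (area = (24/2)·5.000²·sin(360°/24) = 77.65 mm²); the 17.5×10 cube at (-1.5, 10) contributes its full rectangle (area 175.00 mm²); the cylinder at (-1.5, 9) does not reach this height (z outside [5, 9.5]); Subtracting the remaining from the first: starting from the r=5 cylinder (77.65 mm²), the 17.5×10 cube at (-1.5, 10) misses the remaining region (no effect) — area = 77.65 mm²; the r=7 cylinder at (6, 5.5) contributes a regular 24-gon of circumradius 7 (area = (24/2)·7.000²·sin(360°/24) = 152.19 mm²); After intersecting: the r=7 cylinder at (6, 5.5) partially overlaps that combined region; clipping to the common part keeps 22.36 mm² — area = 22.36 mm². Overall, the cross-section is a single solid region. Net area = 22.36 mm².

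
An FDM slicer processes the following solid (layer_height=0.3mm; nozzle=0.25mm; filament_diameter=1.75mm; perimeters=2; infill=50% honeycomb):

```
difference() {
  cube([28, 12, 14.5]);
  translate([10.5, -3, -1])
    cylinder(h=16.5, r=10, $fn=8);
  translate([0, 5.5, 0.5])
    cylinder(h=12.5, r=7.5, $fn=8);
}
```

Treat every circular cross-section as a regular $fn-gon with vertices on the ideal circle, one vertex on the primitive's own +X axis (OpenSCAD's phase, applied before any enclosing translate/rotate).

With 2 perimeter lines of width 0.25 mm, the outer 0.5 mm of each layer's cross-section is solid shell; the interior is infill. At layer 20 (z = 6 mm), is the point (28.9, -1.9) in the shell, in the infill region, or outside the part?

At z = 6 mm: the 28×12 cube contributes its full rectangle; the r=10 cylinder at (10.5, -3) contributes a regular 8-gon of circumradius 10; the cylinder at (0, 5.5): section is a regular 8-gon, circumradius r=7.5; Taking the first minus the rest: starting from the 28×12 cube, the r=10 cylinder at (10.5, -3) partially overlaps it — only the 85.15 mm² overlap (of its 282.84 mm²) is removed, clipping the outline; the r=7.5 cylinder at (0, 5.5) partially overlaps it — only the 56.39 mm² overlap (of its 159.10 mm²) is removed, clipping the outline — 1 connected region. Overall, the cross-section is a single solid region. The nearest boundary edge runs (28.00, 12.00)→(28.00, 0.00); distance from the point to it = 2.10 mm. The point is not inside any of the regions above, so it lies outside the cross-section (2.10 mm from the nearest boundary).

outside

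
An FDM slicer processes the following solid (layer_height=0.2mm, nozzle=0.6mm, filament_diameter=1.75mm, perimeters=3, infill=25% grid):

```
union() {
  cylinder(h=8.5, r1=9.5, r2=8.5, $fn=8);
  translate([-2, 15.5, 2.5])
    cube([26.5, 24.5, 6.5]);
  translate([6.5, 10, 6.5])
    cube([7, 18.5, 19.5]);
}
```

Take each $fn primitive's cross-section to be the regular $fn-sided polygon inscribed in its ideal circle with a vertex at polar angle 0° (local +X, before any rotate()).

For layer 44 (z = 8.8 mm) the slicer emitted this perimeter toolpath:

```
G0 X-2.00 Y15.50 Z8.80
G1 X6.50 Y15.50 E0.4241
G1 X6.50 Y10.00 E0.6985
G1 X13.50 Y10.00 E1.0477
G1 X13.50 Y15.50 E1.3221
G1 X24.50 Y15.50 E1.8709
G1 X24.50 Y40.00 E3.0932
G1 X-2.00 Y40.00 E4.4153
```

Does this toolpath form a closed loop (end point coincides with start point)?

no

Start point (G0): (-2.00, 15.50). End point (last G1): the path does not return to the start — open.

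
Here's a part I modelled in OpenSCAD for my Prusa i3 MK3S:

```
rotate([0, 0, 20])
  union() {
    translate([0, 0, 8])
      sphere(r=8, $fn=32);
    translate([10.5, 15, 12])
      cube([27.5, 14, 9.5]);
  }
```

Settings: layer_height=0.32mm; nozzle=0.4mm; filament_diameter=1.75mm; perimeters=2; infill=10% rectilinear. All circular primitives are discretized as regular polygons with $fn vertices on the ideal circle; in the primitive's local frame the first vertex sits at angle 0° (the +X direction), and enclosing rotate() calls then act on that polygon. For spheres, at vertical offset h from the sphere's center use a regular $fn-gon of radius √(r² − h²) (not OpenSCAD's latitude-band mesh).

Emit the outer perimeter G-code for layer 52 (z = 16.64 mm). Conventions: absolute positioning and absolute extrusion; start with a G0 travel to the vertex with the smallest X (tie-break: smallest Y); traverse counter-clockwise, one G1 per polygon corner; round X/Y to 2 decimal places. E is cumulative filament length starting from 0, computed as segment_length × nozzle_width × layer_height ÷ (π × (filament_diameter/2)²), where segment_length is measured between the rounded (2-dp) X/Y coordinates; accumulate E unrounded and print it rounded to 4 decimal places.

G0 X-0.05 Y30.84 Z16.64
G1 X4.74 Y17.69 E0.7448
G1 X30.58 Y27.09 E2.2080
G1 X25.79 Y40.25 E2.9533
G1 X-0.05 Y30.84 E4.4168

At z = 16.64 mm: the sphere does not reach this height (|z−center|=8.640 > r=8); the cube at (10.5, 15) is present — its section is the full 27.5×14 rectangle; Taking the union: only the 27.5×14 cube at (10.5, 15) is present, so the union is just that shape — 1 connected region; (rotated 20° about Z; rotation is an isometry so areas/perimeters/island counts are preserved). The outline is a single polygon with 4 vertices. Extrusion per mm of travel: 0.4 × 0.32 / (π × 0.875²) = 0.053216. Accumulating E over each segment gives final E = 4.4168.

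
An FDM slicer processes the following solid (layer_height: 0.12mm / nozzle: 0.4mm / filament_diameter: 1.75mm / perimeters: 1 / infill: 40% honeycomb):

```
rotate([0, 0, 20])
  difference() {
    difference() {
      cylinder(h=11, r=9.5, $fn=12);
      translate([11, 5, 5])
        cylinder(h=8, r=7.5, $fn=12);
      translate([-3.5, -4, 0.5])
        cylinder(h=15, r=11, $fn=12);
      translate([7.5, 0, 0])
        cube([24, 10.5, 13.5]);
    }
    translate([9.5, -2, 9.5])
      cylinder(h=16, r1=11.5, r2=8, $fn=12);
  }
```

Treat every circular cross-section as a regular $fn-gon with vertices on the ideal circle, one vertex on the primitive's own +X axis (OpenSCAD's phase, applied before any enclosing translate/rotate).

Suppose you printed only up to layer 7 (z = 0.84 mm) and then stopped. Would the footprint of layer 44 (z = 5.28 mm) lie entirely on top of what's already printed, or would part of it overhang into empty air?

Compare the two slices. At z = 0.84: the cylinder: section is a regular 12-gon, circumradius r=9.5 (area = (12/2)·9.500²·sin(360°/12) = 270.75 mm²); the cylinder at (11, 5) does not reach this height (z outside [5, 13]); the r=11 cylinder at (-3.5, -4) gives a regular 12-gon of circumradius 11 (constant along its height) (area = (12/2)·11.000²·sin(360°/12) = 363.00 mm²); the cube at (7.5, 0) (footprint 24×10.5) is included at this height (area 252.00 mm²); After the difference (first − rest): starting from the r=9.5 cylinder (270.75 mm²), the r=11 cylinder at (-3.5, -4) partially overlaps it — only the 207.44 mm² overlap (of its 363.00 mm²) is removed, clipping the outline; the 24×10.5 cube at (7.5, 0) partially overlaps it — only the 6.74 mm² overlap (of its 252.00 mm²) is removed, clipping the outline — area = 56.57 mm²; the cone at (9.5, -2) is absent (z outside [9.5, 25.5]); After the difference (first − rest): none of the subtracted shapes is present at this height, so that combined region is unchanged — area = 56.57 mm²; (whole slice rotated 20° about Z — lengths, areas and connectivity unchanged). At z = 5.28: the cylinder: section is a regular 12-gon, circumradius r=9.5 (area = (12/2)·9.500²·sin(360°/12) = 270.75 mm²); the r=7.5 cylinder at (11, 5) gives a regular 12-gon of circumradius 7.5 (constant along its height) (area = (12/2)·7.500²·sin(360°/12) = 168.75 mm²); the cylinder at (-3.5, -4): section is a regular 12-gon, circumradius r=11 (area = (12/2)·11.000²·sin(360°/12) = 363.00 mm²); the cube at (7.5, 0) is present — its section is the full 24×10.5 rectangle (area 252.00 mm²); Taking the first minus the rest: starting from the r=9.5 cylinder (270.75 mm²), the r=7.5 cylinder at (11, 5) partially overlaps it — only the 35.18 mm² overlap (of its 168.75 mm²) is removed, clipping the outline; the r=11 cylinder at (-3.5, -4) partially overlaps it — only the 203.60 mm² overlap (of its 363.00 mm²) is removed, clipping the outline; the 24×10.5 cube at (7.5, 0) misses the remaining region (no effect) — area = 31.97 mm²; the cone at (9.5, -2) is not intersected at this z (z outside [9.5, 25.5]); Taking the first minus the rest: none of the subtracted shapes is present at this height, so the result so far is unchanged — area = 31.97 mm²; (whole slice rotated 20° about Z — lengths, areas and connectivity unchanged). Checking containment: the cross-section at z = 5.28 is a subset of the cross-section at z = 0.84.

entirely on top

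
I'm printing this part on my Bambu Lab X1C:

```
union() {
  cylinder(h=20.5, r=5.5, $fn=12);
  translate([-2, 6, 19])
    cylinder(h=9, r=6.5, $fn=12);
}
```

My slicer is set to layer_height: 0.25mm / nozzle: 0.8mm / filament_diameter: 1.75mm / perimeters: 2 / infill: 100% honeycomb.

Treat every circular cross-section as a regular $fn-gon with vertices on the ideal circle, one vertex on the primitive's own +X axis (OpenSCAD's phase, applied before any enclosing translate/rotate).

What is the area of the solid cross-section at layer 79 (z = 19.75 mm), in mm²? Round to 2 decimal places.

180.14 mm²

At z = 19.75 mm: the cylinder: section is a regular 12-gon, circumradius r=5.5 (area = (12/2)·5.500²·sin(360°/12) = 90.75 mm²); the r=6.5 cylinder at (-2, 6) gives a regular 12-gon of circumradius 6.5 (constant along its height) (area = (12/2)·6.500²·sin(360°/12) = 126.75 mm²); Combining (union): the regions partially overlap — summed areas 217.50 mm² minus the doubly-counted overlap 37.36 mm² gives 180.14 mm² — area = 180.14 mm². Overall, the cross-section is a single solid region. Net area = 180.14 mm².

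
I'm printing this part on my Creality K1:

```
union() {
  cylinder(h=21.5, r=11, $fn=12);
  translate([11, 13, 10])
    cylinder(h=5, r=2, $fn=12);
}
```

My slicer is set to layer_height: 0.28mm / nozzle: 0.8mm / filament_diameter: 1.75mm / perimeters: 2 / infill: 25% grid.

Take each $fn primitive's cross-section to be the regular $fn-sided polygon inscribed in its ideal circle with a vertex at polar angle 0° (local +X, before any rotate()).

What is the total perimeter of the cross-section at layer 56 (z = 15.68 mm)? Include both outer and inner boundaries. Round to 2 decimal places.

68.33 mm

At z = 15.68 mm: the r=11 cylinder gives a regular 12-gon of circumradius 11 (constant along its height) (perimeter = 2·12·11.000·sin(180°/12) = 68.33 mm); the cylinder at (11, 13) does not reach this height (z outside [10, 15]); Taking the union: only the r=11 cylinder is present, so the union is just that shape — boundary = 68.33 mm. Overall, the cross-section is a single solid region. Total boundary length (outer) = 68.33 mm.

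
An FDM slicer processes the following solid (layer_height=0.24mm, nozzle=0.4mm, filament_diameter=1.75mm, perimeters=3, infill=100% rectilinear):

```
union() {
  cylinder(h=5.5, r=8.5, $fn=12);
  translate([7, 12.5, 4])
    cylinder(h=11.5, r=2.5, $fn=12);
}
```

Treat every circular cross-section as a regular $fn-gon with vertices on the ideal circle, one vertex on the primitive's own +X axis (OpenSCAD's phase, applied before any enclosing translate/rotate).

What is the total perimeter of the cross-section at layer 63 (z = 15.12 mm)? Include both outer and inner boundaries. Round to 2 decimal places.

15.53 mm

At z = 15.12 mm: the cylinder does not reach this height (z outside [0, 5.5]); the r=2.5 cylinder at (7, 12.5) contributes a regular 12-gon of circumradius 2.5 (perimeter = 2·12·2.500·sin(180°/12) = 15.53 mm); Merging all regions: only the r=2.5 cylinder at (7, 12.5) is present, so the union is just that shape — boundary = 15.53 mm. Overall, the cross-section is a single solid region. Total boundary length (outer) = 15.53 mm.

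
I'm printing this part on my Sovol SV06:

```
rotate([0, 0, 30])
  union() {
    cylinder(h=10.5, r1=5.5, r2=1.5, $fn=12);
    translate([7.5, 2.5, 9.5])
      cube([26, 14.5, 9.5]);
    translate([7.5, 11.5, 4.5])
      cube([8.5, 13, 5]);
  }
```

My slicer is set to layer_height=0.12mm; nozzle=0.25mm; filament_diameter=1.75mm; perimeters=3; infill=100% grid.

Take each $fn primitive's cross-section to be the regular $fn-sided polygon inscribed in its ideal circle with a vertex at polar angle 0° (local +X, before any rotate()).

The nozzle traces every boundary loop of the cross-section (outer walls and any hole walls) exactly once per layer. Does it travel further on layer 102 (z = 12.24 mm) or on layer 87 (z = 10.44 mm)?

Layer 102 (z = 12.24): the cone is not intersected at this z (z outside [0, 10.5]); the cube at (7.5, 2.5) is present — its section is the full 26×14.5 rectangle (perimeter 81.00 mm); the cube at (7.5, 11.5) is not intersected at this z (z outside [4.5, 9.5]); Combining (union): only the 26×14.5 cube at (7.5, 2.5) is present, so the union is just that shape — boundary = 81.00 mm; (whole slice rotated 30° about Z — lengths, areas and connectivity unchanged). So its perimeter = 81.00 mm. Layer 87 (z = 10.44): the cone contributes a regular 12-gon of circumradius 1.523 (interpolated between r1=5.5 and r2=1.5 at t=0.994) (perimeter = 2·12·1.523·sin(180°/12) = 9.46 mm); the cube at (7.5, 2.5) is present — its section is the full 26×14.5 rectangle (perimeter 81.00 mm); the cube at (7.5, 11.5) is absent (z outside [4.5, 9.5]); Taking the union: the 2 present regions are separate (no shared area or edge), so areas and boundary lengths simply add and each stays a separate island — boundary = 90.46 mm; (rotated 30° about Z; rotation is an isometry so areas/perimeters/island counts are preserved). So its perimeter = 90.46 mm. Layer 87 is larger (90.46 vs 81.00 mm).

layer 87 (z = 10.44 mm)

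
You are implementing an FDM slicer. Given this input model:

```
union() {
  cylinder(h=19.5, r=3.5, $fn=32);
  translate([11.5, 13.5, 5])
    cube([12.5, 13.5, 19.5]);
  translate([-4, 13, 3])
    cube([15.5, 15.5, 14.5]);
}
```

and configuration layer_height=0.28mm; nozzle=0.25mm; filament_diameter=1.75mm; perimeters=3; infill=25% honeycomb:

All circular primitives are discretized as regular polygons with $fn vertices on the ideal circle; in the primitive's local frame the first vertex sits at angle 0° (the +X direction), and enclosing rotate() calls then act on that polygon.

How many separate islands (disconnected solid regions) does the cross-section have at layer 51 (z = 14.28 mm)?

2

At z = 14.28 mm: the r=3.5 cylinder contributes a regular 32-gon of circumradius 3.5; the cube at (11.5, 13.5) is present — its section is the full 12.5×13.5 rectangle; the cube at (-4, 13) is present — its section is the full 15.5×15.5 rectangle; Combining (union): the 3 present regions share edge segments without overlapping in area, so areas simply add but the touching pieces fuse into one outline (the shared edge portions become interior and drop out of the boundary) — 2 connected regions. Overall, the cross-section has 2 separate islands. Island count = 2.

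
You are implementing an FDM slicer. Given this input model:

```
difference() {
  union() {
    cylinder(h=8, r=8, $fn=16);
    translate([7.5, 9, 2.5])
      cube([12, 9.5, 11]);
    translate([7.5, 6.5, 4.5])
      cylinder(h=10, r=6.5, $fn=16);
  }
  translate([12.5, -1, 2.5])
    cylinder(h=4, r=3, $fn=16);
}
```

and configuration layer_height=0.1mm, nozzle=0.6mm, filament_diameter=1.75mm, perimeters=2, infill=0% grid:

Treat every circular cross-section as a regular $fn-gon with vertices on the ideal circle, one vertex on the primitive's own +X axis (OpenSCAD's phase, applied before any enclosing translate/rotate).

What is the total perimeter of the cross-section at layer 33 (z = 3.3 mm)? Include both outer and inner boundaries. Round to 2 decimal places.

92.94 mm

At z = 3.3 mm: the r=8 cylinder gives a regular 16-gon of circumradius 8 (constant along its height) (perimeter = 2·16·8.000·sin(180°/16) = 49.94 mm); the cube at (7.5, 9) is present — its section is the full 12×9.5 rectangle (perimeter 43.00 mm); the cylinder at (7.5, 6.5) is absent (z outside [4.5, 14.5]); Taking the union: the 2 present regions are separate (no shared area or edge), so areas and boundary lengths simply add and each stays a separate island — boundary = 92.94 mm; the cylinder at (12.5, -1): section is a regular 16-gon, circumradius r=3 (perimeter = 2·16·3.000·sin(180°/16) = 18.73 mm); After the difference (first − rest): starting from the result so far, the r=3 cylinder at (12.5, -1) misses the remaining region (no effect) — boundary = 92.94 mm. Overall, the cross-section has 2 separate islands. Total boundary length (outer) = 92.94 mm.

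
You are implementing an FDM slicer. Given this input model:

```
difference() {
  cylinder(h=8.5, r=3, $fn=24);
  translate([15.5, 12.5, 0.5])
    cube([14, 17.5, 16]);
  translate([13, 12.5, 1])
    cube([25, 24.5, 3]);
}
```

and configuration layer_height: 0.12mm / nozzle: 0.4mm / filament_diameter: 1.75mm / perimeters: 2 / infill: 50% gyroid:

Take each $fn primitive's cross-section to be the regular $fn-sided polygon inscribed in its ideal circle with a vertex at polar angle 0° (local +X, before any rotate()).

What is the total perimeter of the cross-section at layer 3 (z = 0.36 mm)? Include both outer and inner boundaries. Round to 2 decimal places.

18.80 mm

At z = 0.36 mm: the r=3 cylinder gives a regular 24-gon of circumradius 3 (constant along its height) (perimeter = 2·24·3.000·sin(180°/24) = 18.80 mm); the cube at (15.5, 12.5) is absent (z outside [0.5, 16.5]); the cube at (13, 12.5) does not reach this height (z outside [1, 4]); Subtracting the remaining from the first: none of the subtracted shapes is present at this height, so the r=3 cylinder is unchanged — boundary = 18.80 mm. Overall, the cross-section is a single solid region. Total boundary length (outer) = 18.80 mm.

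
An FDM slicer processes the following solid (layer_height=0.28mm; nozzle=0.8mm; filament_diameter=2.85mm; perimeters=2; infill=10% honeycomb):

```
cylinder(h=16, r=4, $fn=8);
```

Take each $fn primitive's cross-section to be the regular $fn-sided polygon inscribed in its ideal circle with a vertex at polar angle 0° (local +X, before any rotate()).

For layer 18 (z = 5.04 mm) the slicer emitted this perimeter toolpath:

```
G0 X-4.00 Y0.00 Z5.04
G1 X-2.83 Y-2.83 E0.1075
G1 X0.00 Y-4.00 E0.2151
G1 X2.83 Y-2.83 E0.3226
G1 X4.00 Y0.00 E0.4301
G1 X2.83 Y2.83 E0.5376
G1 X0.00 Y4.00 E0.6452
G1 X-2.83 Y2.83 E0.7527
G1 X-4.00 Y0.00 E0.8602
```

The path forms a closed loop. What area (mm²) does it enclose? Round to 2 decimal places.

Apply the shoelace formula to the sequence of (X, Y) vertices; enclosed area = 45.28 mm².

45.28 mm²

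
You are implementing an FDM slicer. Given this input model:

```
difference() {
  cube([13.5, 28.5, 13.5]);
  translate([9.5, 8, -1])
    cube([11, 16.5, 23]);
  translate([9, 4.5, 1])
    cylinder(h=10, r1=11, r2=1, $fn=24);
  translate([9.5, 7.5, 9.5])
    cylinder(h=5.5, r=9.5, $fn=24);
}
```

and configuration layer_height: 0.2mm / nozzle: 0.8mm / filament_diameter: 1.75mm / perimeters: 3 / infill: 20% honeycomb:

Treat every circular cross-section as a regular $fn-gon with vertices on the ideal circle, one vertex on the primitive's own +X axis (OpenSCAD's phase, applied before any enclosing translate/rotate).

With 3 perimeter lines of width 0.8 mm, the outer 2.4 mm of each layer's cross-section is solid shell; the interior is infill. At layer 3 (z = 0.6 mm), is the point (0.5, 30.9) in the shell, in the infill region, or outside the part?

outside

At z = 0.6 mm: the cube is present — its section is the full 13.5×28.5 rectangle; the 11×16.5 cube at (9.5, 8) contributes its full rectangle; the cone at (9, 4.5) is not intersected at this z (z outside [1, 11]); the cylinder at (9.5, 7.5) does not reach this height (z outside [9.5, 15]); Subtracting the remaining from the first: starting from the 13.5×28.5 cube, the 11×16.5 cube at (9.5, 8) partially overlaps it — only the 66.00 mm² overlap (of its 181.50 mm²) is removed, clipping the outline — 1 connected region. Overall, the cross-section is a single solid region. The nearest boundary edge runs (0.00, 28.50)→(13.50, 28.50); distance from the point to it = 2.40 mm. The point is not inside any of the regions above, so it lies outside the cross-section (2.40 mm from the nearest boundary).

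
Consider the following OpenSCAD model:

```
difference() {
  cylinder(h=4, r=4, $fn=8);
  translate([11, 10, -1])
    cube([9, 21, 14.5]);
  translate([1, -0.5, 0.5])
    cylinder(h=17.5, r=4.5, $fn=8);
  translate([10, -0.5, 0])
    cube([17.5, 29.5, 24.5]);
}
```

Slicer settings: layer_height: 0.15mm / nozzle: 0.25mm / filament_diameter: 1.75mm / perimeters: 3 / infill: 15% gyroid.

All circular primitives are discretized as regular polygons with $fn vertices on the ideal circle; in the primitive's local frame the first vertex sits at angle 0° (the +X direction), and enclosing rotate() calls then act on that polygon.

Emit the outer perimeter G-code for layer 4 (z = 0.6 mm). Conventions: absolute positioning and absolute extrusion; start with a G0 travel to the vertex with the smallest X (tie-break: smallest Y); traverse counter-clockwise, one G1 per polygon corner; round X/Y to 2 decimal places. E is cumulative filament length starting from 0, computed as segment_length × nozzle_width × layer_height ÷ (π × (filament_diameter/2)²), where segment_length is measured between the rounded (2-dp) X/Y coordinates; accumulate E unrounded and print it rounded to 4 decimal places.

At z = 0.6 mm: the cylinder: section is a regular 8-gon, circumradius r=4; the 9×21 cube at (11, 10) contributes its full rectangle; the cylinder at (1, -0.5): section is a regular 8-gon, circumradius r=4.5; the 17.5×29.5 cube at (10, -0.5) contributes its full rectangle; After the difference (first − rest): starting from the r=4 cylinder, the 9×21 cube at (11, 10) misses the remaining region (no effect); the r=4.5 cylinder at (1, -0.5) partially overlaps it — only the 41.21 mm² overlap (of its 57.28 mm²) is removed, clipping the outline; the 17.5×29.5 cube at (10, -0.5) misses the remaining region (no effect) — 1 connected region. The outline is a single polygon with 8 vertices. Extrusion per mm of travel: 0.25 × 0.15 / (π × 0.875²) = 0.015591. Accumulating E over each segment gives final E = 0.2983.

G0 X-4.00 Y0.00 Z0.60
G1 X-2.83 Y-2.83 E0.0477
G1 X-2.47 Y-2.97 E0.0538
G1 X-3.50 Y-0.50 E0.0955
G1 X-2.18 Y2.68 E0.1492
G1 X0.50 Y3.79 E0.1944
G1 X0.00 Y4.00 E0.2028
G1 X-2.83 Y2.83 E0.2506
G1 X-4.00 Y0.00 E0.2983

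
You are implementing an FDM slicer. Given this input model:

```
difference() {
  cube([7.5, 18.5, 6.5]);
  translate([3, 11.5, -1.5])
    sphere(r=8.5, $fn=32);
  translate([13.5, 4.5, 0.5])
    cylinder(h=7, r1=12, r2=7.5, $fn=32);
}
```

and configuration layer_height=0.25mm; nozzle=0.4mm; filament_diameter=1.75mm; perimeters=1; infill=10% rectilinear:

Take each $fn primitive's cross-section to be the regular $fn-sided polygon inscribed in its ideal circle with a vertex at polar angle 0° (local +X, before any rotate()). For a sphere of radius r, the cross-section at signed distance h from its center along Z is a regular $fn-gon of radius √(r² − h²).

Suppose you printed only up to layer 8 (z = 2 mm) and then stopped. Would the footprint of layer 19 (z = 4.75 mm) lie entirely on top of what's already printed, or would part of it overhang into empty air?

part overhangs

Compare the two slices. At z = 2: the cube (footprint 7.5×18.5) is included at this height (area 138.75 mm²); the r=8.5 sphere at (3, 11.5) contributes a regular 32-gon of circumradius √(8.5²−3.5²) = 7.746 (area = (32/2)·7.746²·sin(360°/32) = 187.29 mm²); the cone at (13.5, 4.5) (r1=12→r2=7.5) has section circumradius 11.036 here — a regular 32-gon (area = (32/2)·11.036²·sin(360°/32) = 380.15 mm²); After the difference (first − rest): starting from the 7.5×18.5 cube (138.75 mm²), the r=8.5 sphere at (3, 11.5) partially overlaps it — only the 107.32 mm² overlap (of its 187.29 mm²) is removed, clipping the outline; the cone at (13.5, 4.5) partially overlaps it — only the 19.56 mm² overlap (of its 380.15 mm²) is removed, clipping the outline — area = 11.87 mm². At z = 4.75: the 7.5×18.5 cube contributes its full rectangle (area 138.75 mm²); the r=8.5 sphere at (3, 11.5) contributes a regular 32-gon of circumradius √(8.5²−6.25²) = 5.761 (area = (32/2)·5.761²·sin(360°/32) = 103.59 mm²); the cone at (13.5, 4.5): at t=0.607 of its height the radius interpolates to r₁+(r₂−r₁)t = 9.268, giving a regular 32-gon of that circumradius (area = (32/2)·9.268²·sin(360°/32) = 268.11 mm²); Taking the first minus the rest: starting from the 7.5×18.5 cube (138.75 mm²), the r=8.5 sphere at (3, 11.5) partially overlaps it — only the 78.56 mm² overlap (of its 103.59 mm²) is removed, clipping the outline; the cone at (13.5, 4.5) partially overlaps it — only the 19.79 mm² overlap (of its 268.11 mm²) is removed, clipping the outline — area = 40.41 mm². Checking containment: at z = 4.75 the cross-section extends beyond the z = 2 cross-section by about 28.53 mm².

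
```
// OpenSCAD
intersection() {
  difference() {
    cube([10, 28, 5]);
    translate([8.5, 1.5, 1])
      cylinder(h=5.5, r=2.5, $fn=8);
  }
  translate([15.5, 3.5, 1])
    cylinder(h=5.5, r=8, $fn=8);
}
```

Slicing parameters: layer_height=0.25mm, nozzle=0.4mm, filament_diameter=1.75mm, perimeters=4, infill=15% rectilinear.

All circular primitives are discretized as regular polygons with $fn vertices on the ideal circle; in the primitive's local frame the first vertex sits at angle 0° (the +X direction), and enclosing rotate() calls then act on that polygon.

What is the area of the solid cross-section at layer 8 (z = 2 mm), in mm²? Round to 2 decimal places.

6.94 mm²

At z = 2 mm: the cube (footprint 10×28) is included at this height (area 280.00 mm²); the r=2.5 cylinder at (8.5, 1.5) contributes a regular 8-gon of circumradius 2.5 (area = (8/2)·2.500²·sin(360°/8) = 17.68 mm²); Taking the first minus the rest: starting from the 10×28 cube (280.00 mm²), the r=2.5 cylinder at (8.5, 1.5) partially overlaps it — only the 13.24 mm² overlap (of its 17.68 mm²) is removed, clipping the outline — area = 266.76 mm²; the r=8 cylinder at (15.5, 3.5) gives a regular 8-gon of circumradius 8 (constant along its height) (area = (8/2)·8.000²·sin(360°/8) = 181.02 mm²); Keeping only the common overlap: the r=8 cylinder at (15.5, 3.5) partially overlaps that combined region; clipping to the common part keeps 6.94 mm² — area = 6.94 mm². Overall, the cross-section is a single solid region. Net area = 6.94 mm².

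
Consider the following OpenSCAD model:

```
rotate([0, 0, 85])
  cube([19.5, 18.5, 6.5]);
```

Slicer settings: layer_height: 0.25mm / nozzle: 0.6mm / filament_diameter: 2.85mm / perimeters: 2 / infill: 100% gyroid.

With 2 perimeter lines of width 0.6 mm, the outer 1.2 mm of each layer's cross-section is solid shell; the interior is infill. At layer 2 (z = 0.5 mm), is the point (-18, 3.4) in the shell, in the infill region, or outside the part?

shell

At z = 0.5 mm: the cube is present — its section is the full 19.5×18.5 rectangle; (whole slice rotated 85° about Z — lengths, areas and connectivity unchanged). Overall, the cross-section is a single solid region. Undo the 85° rotation: the query point maps to (1.818, 18.228) in the un-rotated model frame. The nearest boundary edge runs (19.50, 18.50)→(0.00, 18.50); distance from the point to it = 0.27 mm. The point is inside the cross-section, 0.27 mm from the nearest boundary — within the 1.2 mm shell band (2 × 0.6).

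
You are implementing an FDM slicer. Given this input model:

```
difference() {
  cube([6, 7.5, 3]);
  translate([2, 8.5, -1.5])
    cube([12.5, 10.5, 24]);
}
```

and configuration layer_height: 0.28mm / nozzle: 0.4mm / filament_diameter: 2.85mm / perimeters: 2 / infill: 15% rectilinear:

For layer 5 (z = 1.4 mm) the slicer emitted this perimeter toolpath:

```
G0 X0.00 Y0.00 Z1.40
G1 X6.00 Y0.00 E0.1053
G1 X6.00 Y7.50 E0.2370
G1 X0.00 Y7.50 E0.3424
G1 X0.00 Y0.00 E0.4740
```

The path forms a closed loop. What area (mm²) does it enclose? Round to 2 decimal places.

Apply the shoelace formula to the sequence of (X, Y) vertices; enclosed area = 45.00 mm².

45.00 mm²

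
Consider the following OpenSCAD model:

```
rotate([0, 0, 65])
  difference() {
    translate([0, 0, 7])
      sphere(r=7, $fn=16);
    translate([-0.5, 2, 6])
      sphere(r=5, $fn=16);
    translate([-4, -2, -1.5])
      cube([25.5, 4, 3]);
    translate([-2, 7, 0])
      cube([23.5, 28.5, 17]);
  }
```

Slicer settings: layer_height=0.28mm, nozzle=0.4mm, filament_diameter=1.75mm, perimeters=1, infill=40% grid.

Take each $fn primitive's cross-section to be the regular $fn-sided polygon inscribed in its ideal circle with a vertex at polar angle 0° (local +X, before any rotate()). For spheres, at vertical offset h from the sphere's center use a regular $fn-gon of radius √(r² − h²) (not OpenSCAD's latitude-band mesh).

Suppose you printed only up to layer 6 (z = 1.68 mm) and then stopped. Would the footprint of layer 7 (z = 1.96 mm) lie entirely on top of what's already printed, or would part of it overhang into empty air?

Compare the two slices. At z = 1.68: the sphere: section is a regular 16-gon, circumradius = √(r²−h²) = √(7²−5.32²) = 4.549 (area = (16/2)·4.549²·sin(360°/16) = 63.37 mm²); the r=5 sphere at (-0.5, 2) contributes a regular 16-gon of circumradius √(5²−4.32²) = 2.517 (area = (16/2)·2.517²·sin(360°/16) = 19.40 mm²); the cube at (-4, -2) is absent (z outside [-1.5, 1.5]); the 23.5×28.5 cube at (-2, 7) contributes its full rectangle (area 669.75 mm²); After the difference (first − rest): starting from the r=7 sphere (63.37 mm²), the r=5 sphere at (-0.5, 2) partially overlaps it — only the 19.33 mm² overlap (of its 19.40 mm²) is removed, clipping the outline; the 23.5×28.5 cube at (-2, 7) misses the remaining region (no effect) — area = 44.04 mm²; (whole slice rotated 65° about Z — lengths, areas and connectivity unchanged). At z = 1.96: the sphere: section is a regular 16-gon, circumradius = √(r²−h²) = √(7²−5.04²) = 4.858 (area = (16/2)·4.858²·sin(360°/16) = 72.25 mm²); the sphere at (-0.5, 2): section is a regular 16-gon, circumradius = √(r²−h²) = √(5²−4.04²) = 2.946 (area = (16/2)·2.946²·sin(360°/16) = 26.57 mm²); the cube at (-4, -2) is not intersected at this z (z outside [-1.5, 1.5]); the cube at (-2, 7) (footprint 23.5×28.5) is included at this height (area 669.75 mm²); Subtracting the remaining from the first: starting from the r=7 sphere (72.25 mm²), the r=5 sphere at (-0.5, 2) partially overlaps it — only the 26.22 mm² overlap (of its 26.57 mm²) is removed, clipping the outline; the 23.5×28.5 cube at (-2, 7) misses the remaining region (no effect) — area = 46.02 mm²; (whole slice rotated 65° about Z — lengths, areas and connectivity unchanged). Checking containment: at z = 1.96 the cross-section extends beyond the z = 1.68 cross-section by about 7.65 mm².

part overhangs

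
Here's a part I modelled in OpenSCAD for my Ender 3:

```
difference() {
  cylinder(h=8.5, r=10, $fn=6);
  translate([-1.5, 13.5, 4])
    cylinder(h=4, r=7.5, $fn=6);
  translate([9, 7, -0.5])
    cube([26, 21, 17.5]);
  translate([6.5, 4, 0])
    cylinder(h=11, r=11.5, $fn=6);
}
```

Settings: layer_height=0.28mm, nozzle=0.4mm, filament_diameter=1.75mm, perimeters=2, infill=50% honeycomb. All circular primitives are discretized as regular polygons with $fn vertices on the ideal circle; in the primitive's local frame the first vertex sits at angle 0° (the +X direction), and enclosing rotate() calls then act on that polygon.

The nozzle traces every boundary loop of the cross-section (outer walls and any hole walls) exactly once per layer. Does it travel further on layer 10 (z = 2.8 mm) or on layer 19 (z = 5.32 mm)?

Layer 10 (z = 2.8): the r=10 cylinder contributes a regular 6-gon of circumradius 10 (perimeter = 2·6·10.000·sin(180°/6) = 60.00 mm); the cylinder at (-1.5, 13.5) is absent (z outside [4, 8]); the cube at (9, 7) (footprint 26×21) is included at this height (perimeter 94.00 mm); the r=11.5 cylinder at (6.5, 4) gives a regular 6-gon of circumradius 11.5 (constant along its height) (perimeter = 2·6·11.500·sin(180°/6) = 69.00 mm); Subtracting the remaining from the first: starting from the r=10 cylinder, the 26×21 cube at (9, 7) misses the remaining region (no effect); the r=11.5 cylinder at (6.5, 4) partially overlaps it — only the 152.49 mm² overlap (of its 343.60 mm²) is removed, clipping the outline — boundary = 58.50 mm. So its perimeter = 58.50 mm. Layer 19 (z = 5.32): the r=10 cylinder contributes a regular 6-gon of circumradius 10 (perimeter = 2·6·10.000·sin(180°/6) = 60.00 mm); the r=7.5 cylinder at (-1.5, 13.5) contributes a regular 6-gon of circumradius 7.5 (perimeter = 2·6·7.500·sin(180°/6) = 45.00 mm); the cube at (9, 7) (footprint 26×21) is included at this height (perimeter 94.00 mm); the cylinder at (6.5, 4): section is a regular 6-gon, circumradius r=11.5 (perimeter = 2·6·11.500·sin(180°/6) = 69.00 mm); Taking the first minus the rest: starting from the r=10 cylinder, the r=7.5 cylinder at (-1.5, 13.5) partially overlaps it — only the 13.37 mm² overlap (of its 146.14 mm²) is removed, clipping the outline; the 26×21 cube at (9, 7) misses the remaining region (no effect); the r=11.5 cylinder at (6.5, 4) partially overlaps it — only the 143.36 mm² overlap (of its 343.60 mm²) is removed, clipping the outline — boundary = 55.38 mm. So its perimeter = 55.38 mm. Layer 10 is larger (58.50 vs 55.38 mm).

layer 10 (z = 2.8 mm)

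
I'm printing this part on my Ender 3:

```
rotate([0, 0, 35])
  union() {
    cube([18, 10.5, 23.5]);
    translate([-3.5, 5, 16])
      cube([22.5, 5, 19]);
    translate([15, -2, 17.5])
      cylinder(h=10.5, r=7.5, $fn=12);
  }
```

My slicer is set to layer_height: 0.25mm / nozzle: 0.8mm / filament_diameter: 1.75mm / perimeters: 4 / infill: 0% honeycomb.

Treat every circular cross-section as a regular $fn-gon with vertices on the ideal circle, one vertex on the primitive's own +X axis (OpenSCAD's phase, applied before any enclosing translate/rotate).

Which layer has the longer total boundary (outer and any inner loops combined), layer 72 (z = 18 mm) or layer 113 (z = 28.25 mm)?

Layer 72 (z = 18): the 18×10.5 cube contributes its full rectangle (perimeter 57.00 mm); the cube at (-3.5, 5) (footprint 22.5×5) is included at this height (perimeter 55.00 mm); the cylinder at (15, -2): section is a regular 12-gon, circumradius r=7.5 (perimeter = 2·12·7.500·sin(180°/12) = 46.59 mm); Merging all regions: the regions partially overlap (shared area 133.02 mm²), so the edge portions inside another operand are dropped and the merged outline is re-measured after clipping — boundary = 85.25 mm; (whole slice rotated 35° about Z — lengths, areas and connectivity unchanged). So its perimeter = 85.25 mm. Layer 113 (z = 28.25): the cube does not reach this height (z outside [0, 23.5]); the cube at (-3.5, 5) (footprint 22.5×5) is included at this height (perimeter 55.00 mm); the cylinder at (15, -2) does not reach this height (z outside [17.5, 28]); Combining (union): only the 22.5×5 cube at (-3.5, 5) is present, so the union is just that shape — boundary = 55.00 mm; (rotated 35° about Z; rotation is an isometry so areas/perimeters/island counts are preserved). So its perimeter = 55.00 mm. Layer 72 is larger (85.25 vs 55.00 mm).

layer 72 (z = 18 mm)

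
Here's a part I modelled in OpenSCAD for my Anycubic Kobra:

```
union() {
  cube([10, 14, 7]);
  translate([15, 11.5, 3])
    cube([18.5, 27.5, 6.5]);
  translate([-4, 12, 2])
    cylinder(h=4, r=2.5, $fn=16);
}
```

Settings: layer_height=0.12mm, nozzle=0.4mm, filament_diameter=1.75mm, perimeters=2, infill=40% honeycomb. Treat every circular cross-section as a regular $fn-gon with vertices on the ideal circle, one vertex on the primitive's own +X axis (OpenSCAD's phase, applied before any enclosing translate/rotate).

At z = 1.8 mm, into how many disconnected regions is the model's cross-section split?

1

At z = 1.8 mm: the 10×14 cube contributes its full rectangle; the cube at (15, 11.5) is absent (z outside [3, 9.5]); the cylinder at (-4, 12) is absent (z outside [2, 6]); Merging all regions: only the 10×14 cube is present, so the union is just that shape — 1 connected region. The result has 1 disconnected region.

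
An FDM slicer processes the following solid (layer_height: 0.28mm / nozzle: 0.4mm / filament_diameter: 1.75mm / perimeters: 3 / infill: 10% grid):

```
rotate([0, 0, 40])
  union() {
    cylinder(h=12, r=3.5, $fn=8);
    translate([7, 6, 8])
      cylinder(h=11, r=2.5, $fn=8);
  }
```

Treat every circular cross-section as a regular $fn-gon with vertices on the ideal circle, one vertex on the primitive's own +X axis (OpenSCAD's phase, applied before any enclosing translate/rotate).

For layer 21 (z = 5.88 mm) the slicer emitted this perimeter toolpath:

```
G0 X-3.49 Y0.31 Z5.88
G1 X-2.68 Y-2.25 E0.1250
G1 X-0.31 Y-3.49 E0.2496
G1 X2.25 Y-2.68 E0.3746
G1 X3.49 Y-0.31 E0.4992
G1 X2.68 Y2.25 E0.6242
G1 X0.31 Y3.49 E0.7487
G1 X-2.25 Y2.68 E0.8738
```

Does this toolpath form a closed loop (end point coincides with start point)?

no

Start point (G0): (-3.49, 0.31). End point (last G1): the path does not return to the start — open.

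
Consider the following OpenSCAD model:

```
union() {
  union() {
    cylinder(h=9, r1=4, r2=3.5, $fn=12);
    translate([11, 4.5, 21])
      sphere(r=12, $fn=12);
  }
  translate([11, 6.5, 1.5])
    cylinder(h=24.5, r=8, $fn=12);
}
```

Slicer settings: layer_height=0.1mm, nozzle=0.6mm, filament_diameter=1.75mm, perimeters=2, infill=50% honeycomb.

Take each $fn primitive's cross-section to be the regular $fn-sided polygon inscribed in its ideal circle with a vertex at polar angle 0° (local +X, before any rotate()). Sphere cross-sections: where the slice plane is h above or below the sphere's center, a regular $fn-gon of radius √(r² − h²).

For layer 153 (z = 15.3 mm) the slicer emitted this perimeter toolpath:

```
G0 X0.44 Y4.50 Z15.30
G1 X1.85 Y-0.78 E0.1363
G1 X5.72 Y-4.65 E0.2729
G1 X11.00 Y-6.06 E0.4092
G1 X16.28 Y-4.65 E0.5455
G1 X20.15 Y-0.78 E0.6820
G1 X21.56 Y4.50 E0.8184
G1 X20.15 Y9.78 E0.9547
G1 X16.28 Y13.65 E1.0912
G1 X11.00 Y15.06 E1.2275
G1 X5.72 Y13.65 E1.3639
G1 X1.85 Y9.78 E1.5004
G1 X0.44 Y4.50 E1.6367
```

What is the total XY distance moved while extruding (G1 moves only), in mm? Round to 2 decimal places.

65.61 mm

Sum the Euclidean lengths of each G1 segment: total = 65.61 mm.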